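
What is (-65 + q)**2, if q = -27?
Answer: 8464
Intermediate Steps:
(-65 + q)**2 = (-65 - 27)**2 = (-92)**2 = 8464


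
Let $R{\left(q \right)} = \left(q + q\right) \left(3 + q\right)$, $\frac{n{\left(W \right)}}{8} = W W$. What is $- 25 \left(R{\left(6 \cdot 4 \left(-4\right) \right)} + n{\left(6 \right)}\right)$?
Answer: $-453600$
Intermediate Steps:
$n{\left(W \right)} = 8 W^{2}$ ($n{\left(W \right)} = 8 W W = 8 W^{2}$)
$R{\left(q \right)} = 2 q \left(3 + q\right)$
$- 25 \left(R{\left(6 \cdot 4 \left(-4\right) \right)} + n{\left(6 \right)}\right) = - 25 \left(2 \cdot 6 \cdot 4 \left(-4\right) \left(3 + 6 \cdot 4 \left(-4\right)\right) + 8 \cdot 6^{2}\right) = - 25 \left(2 \cdot 24 \left(-4\right) \left(3 + 24 \left(-4\right)\right) + 8 \cdot 36\right) = - 25 \left(2 \left(-96\right) \left(3 - 96\right) + 288\right) = - 25 \left(2 \left(-96\right) \left(-93\right) + 288\right) = - 25 \left(17856 + 288\right) = \left(-25\right) 18144 = -453600$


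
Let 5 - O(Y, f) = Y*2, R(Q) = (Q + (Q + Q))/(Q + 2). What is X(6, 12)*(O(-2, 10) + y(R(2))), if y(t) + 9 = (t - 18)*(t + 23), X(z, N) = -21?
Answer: 33957/4 ≈ 8489.3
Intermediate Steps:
R(Q) = 3*Q/(2 + Q) (R(Q) = (Q + 2*Q)/(2 + Q) = (3*Q)/(2 + Q) = 3*Q/(2 + Q))
y(t) = -9 + (-18 + t)*(23 + t) (y(t) = -9 + (t - 18)*(t + 23) = -9 + (-18 + t)*(23 + t))
O(Y, f) = 5 - 2*Y (O(Y, f) = 5 - Y*2 = 5 - 2*Y)
X(6, 12)*(O(-2, 10) + y(R(2))) = -21*((5 - 2*(-2)) + (-423 + (3*2/(2 + 2))² + 5*(3*2/(2 + 2)))) = -21*((5 + 4) + (-423 + (3*2/4)² + 5*(3*2/4))) = -21*(9 + (-423 + (3*2*(¼))² + 5*(3*2*(¼)))) = -21*(9 + (-423 + (3/2)² + 5*(3/2))) = -21*(9 + (-423 + 9/4 + 15/2)) = -21*(9 - 1653/4) = -21*(-1617/4) = 33957/4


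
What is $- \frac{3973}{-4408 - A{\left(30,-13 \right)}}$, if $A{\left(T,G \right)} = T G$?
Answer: $\frac{3973}{4018} \approx 0.9888$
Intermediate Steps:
$A{\left(T,G \right)} = G T$
$- \frac{3973}{-4408 - A{\left(30,-13 \right)}} = - \frac{3973}{-4408 - \left(-13\right) 30} = - \frac{3973}{-4408 - -390} = - \frac{3973}{-4408 + 390} = - \frac{3973}{-4018} = \left(-3973\right) \left(- \frac{1}{4018}\right) = \frac{3973}{4018}$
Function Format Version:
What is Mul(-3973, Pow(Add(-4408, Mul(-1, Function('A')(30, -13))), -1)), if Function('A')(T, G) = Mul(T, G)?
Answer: Rational(3973, 4018) ≈ 0.98880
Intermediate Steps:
Function('A')(T, G) = Mul(G, T)
Mul(-3973, Pow(Add(-4408, Mul(-1, Function('A')(30, -13))), -1)) = Mul(-3973, Pow(Add(-4408, Mul(-1, Mul(-13, 30))), -1)) = Mul(-3973, Pow(Add(-4408, Mul(-1, -390)), -1)) = Mul(-3973, Pow(Add(-4408, 390), -1)) = Mul(-3973, Pow(-4018, -1)) = Mul(-3973, Rational(-1, 4018)) = Rational(3973, 4018)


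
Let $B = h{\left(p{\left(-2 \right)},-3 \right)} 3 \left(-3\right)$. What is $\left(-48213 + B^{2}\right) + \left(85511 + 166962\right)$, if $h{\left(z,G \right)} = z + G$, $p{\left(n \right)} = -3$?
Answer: $207176$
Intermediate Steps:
$h{\left(z,G \right)} = G + z$
$B = 54$ ($B = \left(-3 - 3\right) 3 \left(-3\right) = \left(-6\right) 3 \left(-3\right) = \left(-18\right) \left(-3\right) = 54$)
$\left(-48213 + B^{2}\right) + \left(85511 + 166962\right) = \left(-48213 + 54^{2}\right) + \left(85511 + 166962\right) = \left(-48213 + 2916\right) + 252473 = -45297 + 252473 = 207176$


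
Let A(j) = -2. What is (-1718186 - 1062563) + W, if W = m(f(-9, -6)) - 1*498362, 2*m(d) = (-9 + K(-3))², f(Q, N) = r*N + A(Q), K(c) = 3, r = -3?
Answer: -3279093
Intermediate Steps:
f(Q, N) = -2 - 3*N (f(Q, N) = -3*N - 2 = -2 - 3*N)
m(d) = 18 (m(d) = (-9 + 3)²/2 = (½)*(-6)² = (½)*36 = 18)
W = -498344 (W = 18 - 1*498362 = 18 - 498362 = -498344)
(-1718186 - 1062563) + W = (-1718186 - 1062563) - 498344 = -2780749 - 498344 = -3279093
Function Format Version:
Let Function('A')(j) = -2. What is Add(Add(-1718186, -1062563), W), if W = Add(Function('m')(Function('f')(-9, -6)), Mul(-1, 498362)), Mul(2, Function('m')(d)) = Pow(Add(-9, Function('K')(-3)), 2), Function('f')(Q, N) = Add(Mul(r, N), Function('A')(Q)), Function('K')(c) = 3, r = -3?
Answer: -3279093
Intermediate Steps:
Function('f')(Q, N) = Add(-2, Mul(-3, N)) (Function('f')(Q, N) = Add(Mul(-3, N), -2) = Add(-2, Mul(-3, N)))
Function('m')(d) = 18 (Function('m')(d) = Mul(Rational(1, 2), Pow(Add(-9, 3), 2)) = Mul(Rational(1, 2), Pow(-6, 2)) = Mul(Rational(1, 2), 36) = 18)
W = -498344 (W = Add(18, Mul(-1, 498362)) = Add(18, -498362) = -498344)
Add(Add(-1718186, -1062563), W) = Add(Add(-1718186, -1062563), -498344) = Add(-2780749, -498344) = -3279093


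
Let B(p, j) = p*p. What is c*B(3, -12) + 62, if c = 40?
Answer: 422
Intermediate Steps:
B(p, j) = p²
c*B(3, -12) + 62 = 40*3² + 62 = 40*9 + 62 = 360 + 62 = 422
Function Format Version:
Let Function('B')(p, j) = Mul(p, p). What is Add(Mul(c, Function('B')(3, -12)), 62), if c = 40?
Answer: 422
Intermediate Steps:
Function('B')(p, j) = Pow(p, 2)
Add(Mul(c, Function('B')(3, -12)), 62) = Add(Mul(40, Pow(3, 2)), 62) = Add(Mul(40, 9), 62) = Add(360, 62) = 422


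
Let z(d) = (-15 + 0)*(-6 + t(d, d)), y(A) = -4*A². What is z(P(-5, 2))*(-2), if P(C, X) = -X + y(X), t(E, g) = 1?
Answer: -150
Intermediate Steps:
P(C, X) = -X - 4*X²
z(d) = 75 (z(d) = (-15 + 0)*(-6 + 1) = -15*(-5) = 75)
z(P(-5, 2))*(-2) = 75*(-2) = -150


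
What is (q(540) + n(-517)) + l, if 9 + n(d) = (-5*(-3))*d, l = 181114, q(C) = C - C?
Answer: 173350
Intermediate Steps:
q(C) = 0
n(d) = -9 + 15*d (n(d) = -9 + (-5*(-3))*d = -9 + 15*d)
(q(540) + n(-517)) + l = (0 + (-9 + 15*(-517))) + 181114 = (0 + (-9 - 7755)) + 181114 = (0 - 7764) + 181114 = -7764 + 181114 = 173350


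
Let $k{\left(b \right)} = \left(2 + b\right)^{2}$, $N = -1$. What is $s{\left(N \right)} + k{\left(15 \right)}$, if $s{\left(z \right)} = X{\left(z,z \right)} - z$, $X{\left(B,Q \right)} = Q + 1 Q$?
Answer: $288$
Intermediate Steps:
$X{\left(B,Q \right)} = 2 Q$ ($X{\left(B,Q \right)} = Q + Q = 2 Q$)
$s{\left(z \right)} = z$ ($s{\left(z \right)} = 2 z - z = z$)
$s{\left(N \right)} + k{\left(15 \right)} = -1 + \left(2 + 15\right)^{2} = -1 + 17^{2} = -1 + 289 = 288$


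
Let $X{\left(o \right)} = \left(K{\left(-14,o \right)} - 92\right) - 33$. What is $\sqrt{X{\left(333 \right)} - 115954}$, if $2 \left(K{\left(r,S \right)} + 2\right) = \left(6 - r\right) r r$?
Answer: $7 i \sqrt{2329} \approx 337.82 i$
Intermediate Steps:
$K{\left(r,S \right)} = -2 + \frac{r^{2} \left(6 - r\right)}{2}$ ($K{\left(r,S \right)} = -2 + \frac{\left(6 - r\right) r r}{2} = -2 + \frac{r \left(6 - r\right) r}{2} = -2 + \frac{r^{2} \left(6 - r\right)}{2}$)
$X{\left(o \right)} = 1833$ ($X{\left(o \right)} = \left(\left(-2 + 3 \left(-14\right)^{2} - \frac{\left(-14\right)^{3}}{2}\right) - 92\right) - 33 = \left(\left(-2 + 3 \cdot 196 - -1372\right) - 92\right) - 33 = \left(\left(-2 + 588 + 1372\right) - 92\right) - 33 = \left(1958 - 92\right) - 33 = 1866 - 33 = 1833$)
$\sqrt{X{\left(333 \right)} - 115954} = \sqrt{1833 - 115954} = \sqrt{-114121} = 7 i \sqrt{2329}$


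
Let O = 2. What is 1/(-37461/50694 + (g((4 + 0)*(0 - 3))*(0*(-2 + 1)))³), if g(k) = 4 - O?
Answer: -16898/12487 ≈ -1.3532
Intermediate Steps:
g(k) = 2 (g(k) = 4 - 1*2 = 4 - 2 = 2)
1/(-37461/50694 + (g((4 + 0)*(0 - 3))*(0*(-2 + 1)))³) = 1/(-37461/50694 + (2*(0*(-2 + 1)))³) = 1/(-37461*1/50694 + (2*(0*(-1)))³) = 1/(-12487/16898 + (2*0)³) = 1/(-12487/16898 + 0³) = 1/(-12487/16898 + 0) = 1/(-12487/16898) = -16898/12487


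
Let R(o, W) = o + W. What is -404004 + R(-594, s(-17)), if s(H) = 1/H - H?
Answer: -6877878/17 ≈ -4.0458e+5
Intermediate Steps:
R(o, W) = W + o
-404004 + R(-594, s(-17)) = -404004 + ((1/(-17) - 1*(-17)) - 594) = -404004 + ((-1/17 + 17) - 594) = -404004 + (288/17 - 594) = -404004 - 9810/17 = -6877878/17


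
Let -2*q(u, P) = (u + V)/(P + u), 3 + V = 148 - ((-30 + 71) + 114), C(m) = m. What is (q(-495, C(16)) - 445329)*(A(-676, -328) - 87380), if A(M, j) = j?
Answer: 18709242877698/479 ≈ 3.9059e+10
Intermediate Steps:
V = -10 (V = -3 + (148 - ((-30 + 71) + 114)) = -3 + (148 - (41 + 114)) = -3 + (148 - 1*155) = -3 + (148 - 155) = -3 - 7 = -10)
q(u, P) = -(-10 + u)/(2*(P + u)) (q(u, P) = -(u - 10)/(2*(P + u)) = -(-10 + u)/(2*(P + u)))
(q(-495, C(16)) - 445329)*(A(-676, -328) - 87380) = ((5 - 1/2*(-495))/(16 - 495) - 445329)*(-328 - 87380) = ((5 + 495/2)/(-479) - 445329)*(-87708) = (-1/479*505/2 - 445329)*(-87708) = (-505/958 - 445329)*(-87708) = -426625687/958*(-87708) = 18709242877698/479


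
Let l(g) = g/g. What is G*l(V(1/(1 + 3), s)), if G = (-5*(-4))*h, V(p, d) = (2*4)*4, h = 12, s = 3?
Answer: 240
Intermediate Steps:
V(p, d) = 32 (V(p, d) = 8*4 = 32)
l(g) = 1
G = 240 (G = -5*(-4)*12 = 20*12 = 240)
G*l(V(1/(1 + 3), s)) = 240*1 = 240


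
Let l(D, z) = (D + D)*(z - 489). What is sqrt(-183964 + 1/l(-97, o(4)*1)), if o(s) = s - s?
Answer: I*sqrt(1655594679722718)/94866 ≈ 428.91*I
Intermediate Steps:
o(s) = 0
l(D, z) = 2*D*(-489 + z) (l(D, z) = (2*D)*(-489 + z) = 2*D*(-489 + z))
sqrt(-183964 + 1/l(-97, o(4)*1)) = sqrt(-183964 + 1/(2*(-97)*(-489 + 0*1))) = sqrt(-183964 + 1/(2*(-97)*(-489 + 0))) = sqrt(-183964 + 1/(2*(-97)*(-489))) = sqrt(-183964 + 1/94866) = sqrt(-17451928823/94866) = I*sqrt(1655594679722718)/94866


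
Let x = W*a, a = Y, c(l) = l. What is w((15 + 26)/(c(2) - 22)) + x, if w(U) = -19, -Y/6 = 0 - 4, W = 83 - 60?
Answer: 533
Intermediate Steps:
W = 23
Y = 24 (Y = -6*(0 - 4) = -6*(-4) = 24)
a = 24
x = 552 (x = 23*24 = 552)
w((15 + 26)/(c(2) - 22)) + x = -19 + 552 = 533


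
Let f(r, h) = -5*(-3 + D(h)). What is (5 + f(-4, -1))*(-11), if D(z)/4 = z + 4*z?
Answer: -1320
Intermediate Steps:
D(z) = 20*z (D(z) = 4*(z + 4*z) = 4*(5*z) = 20*z)
f(r, h) = 15 - 100*h (f(r, h) = -5*(-3 + 20*h) = 15 - 100*h)
(5 + f(-4, -1))*(-11) = (5 + (15 - 100*(-1)))*(-11) = (5 + (15 + 100))*(-11) = (5 + 115)*(-11) = 120*(-11) = -1320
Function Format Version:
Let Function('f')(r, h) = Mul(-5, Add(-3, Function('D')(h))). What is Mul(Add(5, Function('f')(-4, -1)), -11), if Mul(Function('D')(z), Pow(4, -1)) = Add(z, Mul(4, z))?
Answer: -1320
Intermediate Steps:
Function('D')(z) = Mul(20, z) (Function('D')(z) = Mul(4, Add(z, Mul(4, z))) = Mul(4, Mul(5, z)) = Mul(20, z))
Function('f')(r, h) = Add(15, Mul(-100, h)) (Function('f')(r, h) = Mul(-5, Add(-3, Mul(20, h))) = Add(15, Mul(-100, h)))
Mul(Add(5, Function('f')(-4, -1)), -11) = Mul(Add(5, Add(15, Mul(-100, -1))), -11) = Mul(Add(5, Add(15, 100)), -11) = Mul(Add(5, 115), -11) = Mul(120, -11) = -1320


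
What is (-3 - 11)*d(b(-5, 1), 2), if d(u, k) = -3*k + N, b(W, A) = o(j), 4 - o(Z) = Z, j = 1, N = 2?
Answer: 56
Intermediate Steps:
o(Z) = 4 - Z
b(W, A) = 3 (b(W, A) = 4 - 1*1 = 4 - 1 = 3)
d(u, k) = 2 - 3*k (d(u, k) = -3*k + 2 = 2 - 3*k)
(-3 - 11)*d(b(-5, 1), 2) = (-3 - 11)*(2 - 3*2) = -14*(2 - 6) = -14*(-4) = 56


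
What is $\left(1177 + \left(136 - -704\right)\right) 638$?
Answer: $1286846$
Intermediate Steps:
$\left(1177 + \left(136 - -704\right)\right) 638 = \left(1177 + \left(136 + 704\right)\right) 638 = \left(1177 + 840\right) 638 = 2017 \cdot 638 = 1286846$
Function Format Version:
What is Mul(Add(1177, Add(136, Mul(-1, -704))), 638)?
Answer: 1286846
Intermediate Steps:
Mul(Add(1177, Add(136, Mul(-1, -704))), 638) = Mul(Add(1177, Add(136, 704)), 638) = Mul(Add(1177, 840), 638) = Mul(2017, 638) = 1286846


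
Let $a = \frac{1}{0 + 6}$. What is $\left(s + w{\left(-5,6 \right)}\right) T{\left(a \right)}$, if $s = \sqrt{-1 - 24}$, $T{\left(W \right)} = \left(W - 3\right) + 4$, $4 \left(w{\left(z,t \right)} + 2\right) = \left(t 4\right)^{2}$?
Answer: $\frac{497}{3} + \frac{35 i}{6} \approx 165.67 + 5.8333 i$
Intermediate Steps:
$w{\left(z,t \right)} = -2 + 4 t^{2}$ ($w{\left(z,t \right)} = -2 + \frac{\left(t 4\right)^{2}}{4} = -2 + \frac{\left(4 t\right)^{2}}{4} = -2 + \frac{16 t^{2}}{4} = -2 + 4 t^{2}$)
$a = \frac{1}{6} \approx 0.16667$
$T{\left(W \right)} = 1 + W$ ($T{\left(W \right)} = \left(-3 + W\right) + 4 = 1 + W$)
$s = 5 i$ ($s = \sqrt{-25} = 5 i \approx 5.0 i$)
$\left(s + w{\left(-5,6 \right)}\right) T{\left(a \right)} = \left(5 i - \left(2 - 4 \cdot 6^{2}\right)\right) \left(1 + \frac{1}{6}\right) = \left(5 i + \left(-2 + 4 \cdot 36\right)\right) \frac{7}{6} = \left(5 i + \left(-2 + 144\right)\right) \frac{7}{6} = \left(5 i + 142\right) \frac{7}{6} = \left(142 + 5 i\right) \frac{7}{6} = \frac{497}{3} + \frac{35 i}{6}$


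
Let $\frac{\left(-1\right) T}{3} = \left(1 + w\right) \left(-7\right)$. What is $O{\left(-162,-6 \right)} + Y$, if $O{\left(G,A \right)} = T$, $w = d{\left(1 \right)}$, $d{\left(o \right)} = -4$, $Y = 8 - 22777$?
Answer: $-22832$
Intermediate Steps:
$Y = -22769$ ($Y = 8 - 22777 = -22769$)
$w = -4$
$T = -63$ ($T = - 3 \left(1 - 4\right) \left(-7\right) = - 3 \left(\left(-3\right) \left(-7\right)\right) = \left(-3\right) 21 = -63$)
$O{\left(G,A \right)} = -63$
$O{\left(-162,-6 \right)} + Y = -63 - 22769 = -22832$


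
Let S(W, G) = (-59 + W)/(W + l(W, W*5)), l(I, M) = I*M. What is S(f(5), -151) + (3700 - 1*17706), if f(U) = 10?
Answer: -7143109/510 ≈ -14006.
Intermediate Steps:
S(W, G) = (-59 + W)/(W + 5*W**2) (S(W, G) = (-59 + W)/(W + W*(W*5)) = (-59 + W)/(W + W*(5*W)) = (-59 + W)/(W + 5*W**2))
S(f(5), -151) + (3700 - 1*17706) = (-59 + 10)/(10*(1 + 5*10)) + (3700 - 1*17706) = (1/10)*(-49)/(1 + 50) + (3700 - 17706) = (1/10)*(-49)/51 - 14006 = (1/10)*(1/51)*(-49) - 14006 = -49/510 - 14006 = -7143109/510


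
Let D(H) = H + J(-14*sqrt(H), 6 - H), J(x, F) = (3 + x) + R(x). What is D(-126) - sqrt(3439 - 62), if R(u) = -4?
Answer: -127 - sqrt(3377) - 42*I*sqrt(14) ≈ -185.11 - 157.15*I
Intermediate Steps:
J(x, F) = -1 + x (J(x, F) = (3 + x) - 4 = -1 + x)
D(H) = -1 + H - 14*sqrt(H) (D(H) = H + (-1 - 14*sqrt(H)) = -1 + H - 14*sqrt(H))
D(-126) - sqrt(3439 - 62) = (-1 - 126 - 42*I*sqrt(14)) - sqrt(3439 - 62) = (-1 - 126 - 42*I*sqrt(14)) - sqrt(3377) = (-127 - 42*I*sqrt(14)) - sqrt(3377) = -127 - sqrt(3377) - 42*I*sqrt(14)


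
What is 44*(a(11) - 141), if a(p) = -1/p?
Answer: -6208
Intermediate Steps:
44*(a(11) - 141) = 44*(-1/11 - 141) = 44*(-1552/11) = -6208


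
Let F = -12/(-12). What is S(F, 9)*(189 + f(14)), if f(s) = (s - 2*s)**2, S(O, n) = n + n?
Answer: 6930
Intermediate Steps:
F = 1 (F = -12*(-1/12) = 1)
S(O, n) = 2*n
f(s) = s**2 (f(s) = (-s)**2 = s**2)
S(F, 9)*(189 + f(14)) = (2*9)*(189 + 14**2) = 18*(189 + 196) = 18*385 = 6930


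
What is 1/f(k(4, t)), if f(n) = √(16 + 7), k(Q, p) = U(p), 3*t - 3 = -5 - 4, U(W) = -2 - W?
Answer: √23/23 ≈ 0.20851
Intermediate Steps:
t = -2 (t = 1 + (-5 - 4)/3 = 1 + (⅓)*(-9) = 1 - 3 = -2)
k(Q, p) = -2 - p
f(n) = √23
1/f(k(4, t)) = 1/(√23) = √23/23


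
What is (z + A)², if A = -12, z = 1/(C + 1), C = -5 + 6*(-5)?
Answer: 167281/1156 ≈ 144.71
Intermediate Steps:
C = -35 (C = -5 - 30 = -35)
z = -1/34 (z = 1/(-35 + 1) = 1/(-34) = -1/34 ≈ -0.029412)
(z + A)² = (-1/34 - 12)² = (-409/34)² = 167281/1156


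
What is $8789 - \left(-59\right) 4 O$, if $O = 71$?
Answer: $25545$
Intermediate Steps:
$8789 - \left(-59\right) 4 O = 8789 - \left(-59\right) 4 \cdot 71 = 8789 - \left(-236\right) 71 = 8789 - -16756 = 8789 + 16756 = 25545$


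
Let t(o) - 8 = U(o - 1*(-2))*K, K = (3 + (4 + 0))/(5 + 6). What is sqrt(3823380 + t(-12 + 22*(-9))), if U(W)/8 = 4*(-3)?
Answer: 2*sqrt(115655639)/11 ≈ 1955.3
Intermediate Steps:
U(W) = -96 (U(W) = 8*(4*(-3)) = 8*(-12) = -96)
K = 7/11 (K = (3 + 4)/11 = 7*(1/11) = 7/11 ≈ 0.63636)
t(o) = -584/11 (t(o) = 8 - 96*7/11 = 8 - 672/11 = -584/11)
sqrt(3823380 + t(-12 + 22*(-9))) = sqrt(3823380 - 584/11) = sqrt(42056596/11) = 2*sqrt(115655639)/11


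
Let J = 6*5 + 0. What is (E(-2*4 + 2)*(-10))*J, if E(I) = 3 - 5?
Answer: 600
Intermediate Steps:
E(I) = -2
J = 30 (J = 30 + 0 = 30)
(E(-2*4 + 2)*(-10))*J = -2*(-10)*30 = 20*30 = 600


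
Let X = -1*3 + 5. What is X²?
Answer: 4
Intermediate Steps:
X = 2 (X = -3 + 5 = 2)
X² = 2² = 4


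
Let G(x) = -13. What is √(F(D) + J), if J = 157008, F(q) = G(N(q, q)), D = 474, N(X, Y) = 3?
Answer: √156995 ≈ 396.23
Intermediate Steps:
F(q) = -13
√(F(D) + J) = √(-13 + 157008) = √156995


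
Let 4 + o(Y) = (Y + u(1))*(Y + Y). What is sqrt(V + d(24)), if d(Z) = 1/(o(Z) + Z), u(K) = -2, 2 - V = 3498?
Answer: I*sqrt(1011895955)/538 ≈ 59.127*I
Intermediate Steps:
V = -3496 (V = 2 - 1*3498 = 2 - 3498 = -3496)
o(Y) = -4 + 2*Y*(-2 + Y) (o(Y) = -4 + (Y - 2)*(Y + Y) = -4 + (-2 + Y)*(2*Y) = -4 + 2*Y*(-2 + Y))
d(Z) = 1/(-4 - 3*Z + 2*Z**2) (d(Z) = 1/((-4 - 4*Z + 2*Z**2) + Z) = 1/(-4 - 3*Z + 2*Z**2))
sqrt(V + d(24)) = sqrt(-3496 + 1/(-4 - 3*24 + 2*24**2)) = sqrt(-3496 + 1/(-4 - 72 + 2*576)) = sqrt(-3496 + 1/(-4 - 72 + 1152)) = sqrt(-3496 + 1/1076) = sqrt(-3761695/1076) = I*sqrt(1011895955)/538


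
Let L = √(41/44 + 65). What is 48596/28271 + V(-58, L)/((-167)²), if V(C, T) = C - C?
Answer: 48596/28271 ≈ 1.7189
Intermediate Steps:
L = √31911/22 (L = √(41*(1/44) + 65) = √(41/44 + 65) = √(2901/44) = √31911/22 ≈ 8.1198)
V(C, T) = 0
48596/28271 + V(-58, L)/((-167)²) = 48596/28271 + 0/((-167)²) = 48596*(1/28271) + 0/27889 = 48596/28271 + 0*(1/27889) = 48596/28271 + 0 = 48596/28271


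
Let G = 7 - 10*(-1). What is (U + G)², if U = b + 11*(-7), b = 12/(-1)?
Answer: 5184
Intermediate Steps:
b = -12 (b = 12*(-1) = -12)
U = -89 (U = -12 + 11*(-7) = -12 - 77 = -89)
G = 17 (G = 7 + 10 = 17)
(U + G)² = (-89 + 17)² = (-72)² = 5184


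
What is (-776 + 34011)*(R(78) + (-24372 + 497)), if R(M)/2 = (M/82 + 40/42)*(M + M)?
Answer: -222065269215/287 ≈ -7.7375e+8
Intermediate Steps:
R(M) = 4*M*(20/21 + M/82) (R(M) = 2*((M/82 + 40/42)*(M + M)) = 2*((M*(1/82) + 40*(1/42))*(2*M)) = 2*((M/82 + 20/21)*(2*M)) = 2*((20/21 + M/82)*(2*M)) = 2*(2*M*(20/21 + M/82)) = 4*M*(20/21 + M/82))
(-776 + 34011)*(R(78) + (-24372 + 497)) = (-776 + 34011)*((2/861)*78*(1640 + 21*78) + (-24372 + 497)) = 33235*((2/861)*78*(1640 + 1638) - 23875) = 33235*((2/861)*78*3278 - 23875) = 33235*(170456/287 - 23875) = 33235*(-6681669/287) = -222065269215/287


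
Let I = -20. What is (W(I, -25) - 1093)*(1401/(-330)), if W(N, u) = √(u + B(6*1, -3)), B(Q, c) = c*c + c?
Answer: 510431/110 - 467*I*√19/110 ≈ 4640.3 - 18.505*I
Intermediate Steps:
B(Q, c) = c + c² (B(Q, c) = c² + c = c + c²)
W(N, u) = √(6 + u) (W(N, u) = √(u - 3*(1 - 3)) = √(u - 3*(-2)) = √(u + 6) = √(6 + u))
(W(I, -25) - 1093)*(1401/(-330)) = (√(6 - 25) - 1093)*(1401/(-330)) = (√(-19) - 1093)*(1401*(-1/330)) = (I*√19 - 1093)*(-467/110) = (-1093 + I*√19)*(-467/110) = 510431/110 - 467*I*√19/110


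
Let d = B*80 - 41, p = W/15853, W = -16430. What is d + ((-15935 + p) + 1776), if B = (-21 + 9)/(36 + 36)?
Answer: -676021210/47559 ≈ -14214.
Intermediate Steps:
B = -1/6 (B = -12/72 = -12*1/72 = -1/6 ≈ -0.16667)
p = -16430/15853 ≈ -1.0364
d = -163/3 (d = -1/6*80 - 41 = -40/3 - 41 = -163/3 ≈ -54.333)
d + ((-15935 + p) + 1776) = -163/3 + ((-15935 - 16430/15853) + 1776) = -163/3 + (-252633985/15853 + 1776) = -163/3 - 224479057/15853 = -676021210/47559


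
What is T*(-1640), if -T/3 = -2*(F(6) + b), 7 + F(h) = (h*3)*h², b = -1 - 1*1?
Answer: -6287760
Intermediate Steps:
b = -2 (b = -1 - 1 = -2)
F(h) = -7 + 3*h³ (F(h) = -7 + (h*3)*h² = -7 + (3*h)*h² = -7 + 3*h³)
T = 3834 (T = -(-6)*((-7 + 3*6³) - 2) = -(-6)*((-7 + 3*216) - 2) = -(-6)*((-7 + 648) - 2) = -(-6)*(641 - 2) = -(-6)*639 = -3*(-1278) = 3834)
T*(-1640) = 3834*(-1640) = -6287760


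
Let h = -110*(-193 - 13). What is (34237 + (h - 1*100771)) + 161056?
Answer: 117182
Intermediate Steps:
h = 22660 (h = -110*(-206) = 22660)
(34237 + (h - 1*100771)) + 161056 = (34237 + (22660 - 1*100771)) + 161056 = (34237 + (22660 - 100771)) + 161056 = (34237 - 78111) + 161056 = -43874 + 161056 = 117182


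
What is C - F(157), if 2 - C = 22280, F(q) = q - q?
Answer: -22278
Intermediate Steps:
F(q) = 0
C = -22278 (C = 2 - 1*22280 = 2 - 22280 = -22278)
C - F(157) = -22278 - 1*0 = -22278 + 0 = -22278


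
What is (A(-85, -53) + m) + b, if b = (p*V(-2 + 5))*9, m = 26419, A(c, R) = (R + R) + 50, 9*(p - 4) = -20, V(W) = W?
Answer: 26411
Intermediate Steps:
p = 16/9 (p = 4 + (1/9)*(-20) = 4 - 20/9 = 16/9 ≈ 1.7778)
A(c, R) = 50 + 2*R (A(c, R) = 2*R + 50 = 50 + 2*R)
b = 48 (b = (16*(-2 + 5)/9)*9 = ((16/9)*3)*9 = (16/3)*9 = 48)
(A(-85, -53) + m) + b = ((50 + 2*(-53)) + 26419) + 48 = ((50 - 106) + 26419) + 48 = (-56 + 26419) + 48 = 26363 + 48 = 26411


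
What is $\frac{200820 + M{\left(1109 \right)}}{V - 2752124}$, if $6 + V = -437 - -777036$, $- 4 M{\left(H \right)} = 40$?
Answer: $- \frac{200810}{1975531} \approx -0.10165$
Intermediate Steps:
$M{\left(H \right)} = -10$ ($M{\left(H \right)} = \left(- \frac{1}{4}\right) 40 = -10$)
$V = 776593$ ($V = -6 - -776599 = -6 + \left(-437 + 777036\right) = -6 + 776599 = 776593$)
$\frac{200820 + M{\left(1109 \right)}}{V - 2752124} = \frac{200820 - 10}{776593 - 2752124} = \frac{200810}{-1975531} = 200810 \left(- \frac{1}{1975531}\right) = - \frac{200810}{1975531}$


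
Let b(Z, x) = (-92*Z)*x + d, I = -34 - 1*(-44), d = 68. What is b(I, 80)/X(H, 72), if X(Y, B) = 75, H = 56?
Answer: -73532/75 ≈ -980.43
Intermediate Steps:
I = 10 (I = -34 + 44 = 10)
b(Z, x) = 68 - 92*Z*x (b(Z, x) = (-92*Z)*x + 68 = -92*Z*x + 68 = 68 - 92*Z*x)
b(I, 80)/X(H, 72) = (68 - 92*10*80)/75 = (68 - 73600)*(1/75) = -73532*1/75 = -73532/75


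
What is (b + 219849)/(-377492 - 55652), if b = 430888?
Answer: -650737/433144 ≈ -1.5024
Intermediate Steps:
(b + 219849)/(-377492 - 55652) = (430888 + 219849)/(-377492 - 55652) = 650737/(-433144) = 650737*(-1/433144) = -650737/433144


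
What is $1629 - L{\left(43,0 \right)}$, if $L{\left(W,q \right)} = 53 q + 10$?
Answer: $1619$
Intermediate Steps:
$L{\left(W,q \right)} = 10 + 53 q$
$1629 - L{\left(43,0 \right)} = 1629 - \left(10 + 53 \cdot 0\right) = 1629 - \left(10 + 0\right) = 1629 - 10 = 1619$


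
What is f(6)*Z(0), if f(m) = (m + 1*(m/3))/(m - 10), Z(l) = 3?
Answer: -6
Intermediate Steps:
f(m) = 4*m/(3*(-10 + m)) (f(m) = (m + 1*(m*(⅓)))/(-10 + m) = (m + 1*(m/3))/(-10 + m) = (m + m/3)/(-10 + m) = (4*m/3)/(-10 + m) = 4*m/(3*(-10 + m)))
f(6)*Z(0) = ((4/3)*6/(-10 + 6))*3 = ((4/3)*6/(-4))*3 = ((4/3)*6*(-¼))*3 = -2*3 = -6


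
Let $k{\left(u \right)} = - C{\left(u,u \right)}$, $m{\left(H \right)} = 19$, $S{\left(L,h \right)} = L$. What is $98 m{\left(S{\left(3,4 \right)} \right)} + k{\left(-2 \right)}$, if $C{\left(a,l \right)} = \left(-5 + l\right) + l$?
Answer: $1871$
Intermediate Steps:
$C{\left(a,l \right)} = -5 + 2 l$
$k{\left(u \right)} = 5 - 2 u$ ($k{\left(u \right)} = - (-5 + 2 u) = 5 - 2 u$)
$98 m{\left(S{\left(3,4 \right)} \right)} + k{\left(-2 \right)} = 98 \cdot 19 + \left(5 - -4\right) = 1862 + \left(5 + 4\right) = 1862 + 9 = 1871$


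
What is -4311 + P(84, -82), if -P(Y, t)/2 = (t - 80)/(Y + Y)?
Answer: -60327/14 ≈ -4309.1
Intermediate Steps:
P(Y, t) = -(-80 + t)/Y (P(Y, t) = -2*(t - 80)/(Y + Y) = -2*(-80 + t)/(2*Y) = -2*(-80 + t)*1/(2*Y) = -(-80 + t)/Y)
-4311 + P(84, -82) = -4311 + (80 - 1*(-82))/84 = -4311 + (80 + 82)/84 = -4311 + (1/84)*162 = -4311 + 27/14 = -60327/14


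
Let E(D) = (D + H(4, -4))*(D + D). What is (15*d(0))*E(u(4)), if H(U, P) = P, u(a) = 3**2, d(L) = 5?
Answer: 6750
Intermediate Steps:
u(a) = 9
E(D) = 2*D*(-4 + D) (E(D) = (D - 4)*(D + D) = (-4 + D)*(2*D) = 2*D*(-4 + D))
(15*d(0))*E(u(4)) = (15*5)*(2*9*(-4 + 9)) = 75*(2*9*5) = 75*90 = 6750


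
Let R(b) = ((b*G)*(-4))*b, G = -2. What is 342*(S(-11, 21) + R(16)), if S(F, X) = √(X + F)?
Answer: 700416 + 342*√10 ≈ 7.0150e+5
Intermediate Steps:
S(F, X) = √(F + X)
R(b) = 8*b² (R(b) = ((b*(-2))*(-4))*b = (-2*b*(-4))*b = (8*b)*b = 8*b²)
342*(S(-11, 21) + R(16)) = 342*(√(-11 + 21) + 8*16²) = 342*(√10 + 8*256) = 342*(√10 + 2048) = 342*(2048 + √10) = 700416 + 342*√10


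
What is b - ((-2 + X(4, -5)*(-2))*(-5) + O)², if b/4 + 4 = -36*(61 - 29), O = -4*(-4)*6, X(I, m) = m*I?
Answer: -13460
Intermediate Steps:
X(I, m) = I*m
O = 96 (O = 16*6 = 96)
b = -4624 (b = -16 + 4*(-36*(61 - 29)) = -16 + 4*(-36*32) = -16 + 4*(-1152) = -16 - 4608 = -4624)
b - ((-2 + X(4, -5)*(-2))*(-5) + O)² = -4624 - ((-2 + (4*(-5))*(-2))*(-5) + 96)² = -4624 - ((-2 - 20*(-2))*(-5) + 96)² = -4624 - ((-2 + 40)*(-5) + 96)² = -4624 - (38*(-5) + 96)² = -4624 - (-190 + 96)² = -4624 - 1*(-94)² = -4624 - 1*8836 = -4624 - 8836 = -13460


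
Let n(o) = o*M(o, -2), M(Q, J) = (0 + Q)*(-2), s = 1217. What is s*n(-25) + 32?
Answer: -1521218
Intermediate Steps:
M(Q, J) = -2*Q (M(Q, J) = Q*(-2) = -2*Q)
n(o) = -2*o**2 (n(o) = o*(-2*o) = -2*o**2)
s*n(-25) + 32 = 1217*(-2*(-25)**2) + 32 = 1217*(-2*625) + 32 = 1217*(-1250) + 32 = -1521250 + 32 = -1521218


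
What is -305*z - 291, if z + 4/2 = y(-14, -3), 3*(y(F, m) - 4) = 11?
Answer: -6058/3 ≈ -2019.3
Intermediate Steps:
y(F, m) = 23/3 (y(F, m) = 4 + (1/3)*11 = 4 + 11/3 = 23/3)
z = 17/3 (z = -2 + 23/3 = 17/3 ≈ 5.6667)
-305*z - 291 = -305*17/3 - 291 = -5185/3 - 291 = -6058/3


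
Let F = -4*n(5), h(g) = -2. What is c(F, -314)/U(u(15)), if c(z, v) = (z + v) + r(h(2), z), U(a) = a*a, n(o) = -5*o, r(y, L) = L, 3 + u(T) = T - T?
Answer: -38/3 ≈ -12.667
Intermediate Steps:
u(T) = -3 (u(T) = -3 + (T - T) = -3 + 0 = -3)
F = 100 (F = -(-20)*5 = -4*(-25) = 100)
U(a) = a**2
c(z, v) = v + 2*z (c(z, v) = (z + v) + z = (v + z) + z = v + 2*z)
c(F, -314)/U(u(15)) = (-314 + 2*100)/((-3)**2) = (-314 + 200)/9 = -114*1/9 = -38/3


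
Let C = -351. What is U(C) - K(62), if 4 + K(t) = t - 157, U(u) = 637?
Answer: 736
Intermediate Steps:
K(t) = -161 + t (K(t) = -4 + (t - 157) = -4 + (-157 + t) = -161 + t)
U(C) - K(62) = 637 - (-161 + 62) = 637 - 1*(-99) = 637 + 99 = 736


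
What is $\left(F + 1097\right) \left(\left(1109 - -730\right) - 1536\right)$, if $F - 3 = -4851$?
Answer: $-1136553$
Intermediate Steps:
$F = -4848$ ($F = 3 - 4851 = -4848$)
$\left(F + 1097\right) \left(\left(1109 - -730\right) - 1536\right) = \left(-4848 + 1097\right) \left(\left(1109 - -730\right) - 1536\right) = - 3751 \left(\left(1109 + 730\right) - 1536\right) = - 3751 \left(1839 - 1536\right) = \left(-3751\right) 303 = -1136553$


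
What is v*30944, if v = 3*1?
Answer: 92832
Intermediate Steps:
v = 3
v*30944 = 3*30944 = 92832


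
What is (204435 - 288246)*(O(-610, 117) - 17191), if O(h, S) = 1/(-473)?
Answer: 681496071984/473 ≈ 1.4408e+9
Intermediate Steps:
O(h, S) = -1/473
(204435 - 288246)*(O(-610, 117) - 17191) = (204435 - 288246)*(-1/473 - 17191) = -83811*(-8131344/473) = 681496071984/473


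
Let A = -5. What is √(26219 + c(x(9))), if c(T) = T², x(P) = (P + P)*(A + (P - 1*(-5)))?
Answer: √52463 ≈ 229.05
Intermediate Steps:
x(P) = 2*P² (x(P) = (P + P)*(-5 + (P - 1*(-5))) = (2*P)*(-5 + (P + 5)) = (2*P)*(-5 + (5 + P)) = (2*P)*P = 2*P²)
√(26219 + c(x(9))) = √(26219 + (2*9²)²) = √(26219 + (2*81)²) = √(26219 + 162²) = √(26219 + 26244) = √52463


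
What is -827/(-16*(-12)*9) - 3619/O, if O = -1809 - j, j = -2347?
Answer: -3349279/464832 ≈ -7.2054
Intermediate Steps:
O = 538 (O = -1809 - 1*(-2347) = -1809 + 2347 = 538)
-827/(-16*(-12)*9) - 3619/O = -827/(-16*(-12)*9) - 3619/538 = -827/(192*9) - 3619*1/538 = -827/1728 - 3619/538 = -3349279/464832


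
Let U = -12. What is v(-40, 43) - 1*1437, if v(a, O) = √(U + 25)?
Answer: -1437 + √13 ≈ -1433.4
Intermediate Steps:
v(a, O) = √13 (v(a, O) = √(-12 + 25) = √13)
v(-40, 43) - 1*1437 = √13 - 1*1437 = √13 - 1437 = -1437 + √13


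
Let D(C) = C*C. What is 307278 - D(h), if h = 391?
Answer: 154397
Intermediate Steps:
D(C) = C²
307278 - D(h) = 307278 - 1*391² = 307278 - 1*152881 = 307278 - 152881 = 154397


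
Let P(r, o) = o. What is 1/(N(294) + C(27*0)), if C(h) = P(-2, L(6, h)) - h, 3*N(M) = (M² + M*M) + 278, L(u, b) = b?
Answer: 3/173150 ≈ 1.7326e-5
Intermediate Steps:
N(M) = 278/3 + 2*M²/3 (N(M) = ((M² + M*M) + 278)/3 = ((M² + M²) + 278)/3 = (2*M² + 278)/3 = (278 + 2*M²)/3 = 278/3 + 2*M²/3)
C(h) = 0 (C(h) = h - h = 0)
1/(N(294) + C(27*0)) = 1/((278/3 + (⅔)*294²) + 0) = 1/((278/3 + (⅔)*86436) + 0) = 1/((278/3 + 57624) + 0) = 1/(173150/3 + 0) = 1/(173150/3) = 3/173150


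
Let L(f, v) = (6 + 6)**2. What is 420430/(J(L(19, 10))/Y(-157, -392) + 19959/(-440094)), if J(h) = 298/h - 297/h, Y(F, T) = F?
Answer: -697188218542560/75278861 ≈ -9.2614e+6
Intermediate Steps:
L(f, v) = 144 (L(f, v) = 12**2 = 144)
J(h) = 1/h
420430/(J(L(19, 10))/Y(-157, -392) + 19959/(-440094)) = 420430/(1/(144*(-157)) + 19959/(-440094)) = 420430/((1/144)*(-1/157) + 19959*(-1/440094)) = 420430/(-1/22608 - 6653/146698) = 420430/(-75278861/1658274192) = 420430*(-1658274192/75278861) = -697188218542560/75278861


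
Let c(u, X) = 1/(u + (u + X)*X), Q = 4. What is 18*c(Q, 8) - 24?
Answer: -1191/50 ≈ -23.820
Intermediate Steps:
c(u, X) = 1/(u + X*(X + u)) (c(u, X) = 1/(u + (X + u)*X) = 1/(u + X*(X + u)))
18*c(Q, 8) - 24 = 18/(4 + 8**2 + 8*4) - 24 = 18/(4 + 64 + 32) - 24 = 18/100 - 24 = 18*(1/100) - 24 = 9/50 - 24 = -1191/50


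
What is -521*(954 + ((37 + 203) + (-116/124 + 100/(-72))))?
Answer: -346441555/558 ≈ -6.2086e+5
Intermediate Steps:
-521*(954 + ((37 + 203) + (-116/124 + 100/(-72)))) = -521*(954 + (240 + (-116*1/124 + 100*(-1/72)))) = -521*(954 + (240 + (-29/31 - 25/18))) = -521*(954 + (240 - 1297/558)) = -521*(954 + 132623/558) = -521*664955/558 = -346441555/558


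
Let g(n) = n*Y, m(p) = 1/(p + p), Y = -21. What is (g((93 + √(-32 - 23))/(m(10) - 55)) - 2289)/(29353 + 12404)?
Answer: -117931/2185283 + 20*I*√55/2185283 ≈ -0.053966 + 6.7874e-5*I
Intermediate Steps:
m(p) = 1/(2*p)
g(n) = -21*n (g(n) = n*(-21) = -21*n)
(g((93 + √(-32 - 23))/(m(10) - 55)) - 2289)/(29353 + 12404) = (-21*(93 + √(-32 - 23))/((½)/10 - 55) - 2289)/(29353 + 12404) = (-21*(93 + √(-55))/((½)*(⅒) - 55) - 2289)/41757 = (-21*(93 + I*√55)/(1/20 - 55) - 2289)*(1/41757) = (-21*(93 + I*√55)/(-1099/20) - 2289)*(1/41757) = (-21*(93 + I*√55)*(-20)/1099 - 2289)*(1/41757) = (-21*(-1860/1099 - 20*I*√55/1099) - 2289)*(1/41757) = ((5580/157 + 60*I*√55/157) - 2289)*(1/41757) = (-353793/157 + 60*I*√55/157)*(1/41757) = -117931/2185283 + 20*I*√55/2185283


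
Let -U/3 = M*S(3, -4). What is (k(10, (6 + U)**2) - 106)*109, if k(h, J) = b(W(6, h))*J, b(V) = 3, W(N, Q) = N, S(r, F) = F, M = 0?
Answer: 218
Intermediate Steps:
U = 0 (U = -0*(-4) = -3*0 = 0)
k(h, J) = 3*J
(k(10, (6 + U)**2) - 106)*109 = (3*(6 + 0)**2 - 106)*109 = (3*6**2 - 106)*109 = (3*36 - 106)*109 = (108 - 106)*109 = 2*109 = 218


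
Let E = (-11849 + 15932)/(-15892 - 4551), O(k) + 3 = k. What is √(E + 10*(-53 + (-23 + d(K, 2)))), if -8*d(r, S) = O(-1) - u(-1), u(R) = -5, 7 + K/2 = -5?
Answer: 9*I*√15714677201/40886 ≈ 27.594*I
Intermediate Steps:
O(k) = -3 + k
K = -24 (K = -14 + 2*(-5) = -14 - 10 = -24)
E = -4083/20443 (E = 4083/(-20443) = 4083*(-1/20443) = -4083/20443 ≈ -0.19973)
d(r, S) = -⅛ (d(r, S) = -((-3 - 1) - 1*(-5))/8 = -(-4 + 5)/8 = -⅛*1 = -⅛)
√(E + 10*(-53 + (-23 + d(K, 2)))) = √(-4083/20443 + 10*(-53 + (-23 - ⅛))) = √(-4083/20443 + 10*(-53 - 185/8)) = √(-4083/20443 + 10*(-609/8)) = √(-4083/20443 - 3045/4) = √(-62265267/81772) = 9*I*√15714677201/40886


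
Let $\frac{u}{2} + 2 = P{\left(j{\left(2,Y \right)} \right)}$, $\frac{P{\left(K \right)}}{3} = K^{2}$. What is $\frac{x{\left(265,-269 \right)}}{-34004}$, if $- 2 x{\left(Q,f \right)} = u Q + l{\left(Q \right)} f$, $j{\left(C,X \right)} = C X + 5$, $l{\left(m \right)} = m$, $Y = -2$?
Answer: $- \frac{70755}{68008} \approx -1.0404$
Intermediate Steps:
$j{\left(C,X \right)} = 5 + C X$
$P{\left(K \right)} = 3 K^{2}$
$u = 2$ ($u = -4 + 2 \cdot 3 \left(5 + 2 \left(-2\right)\right)^{2} = -4 + 2 \cdot 3 \left(5 - 4\right)^{2} = -4 + 2 \cdot 3 \cdot 1^{2} = -4 + 2 \cdot 3 \cdot 1 = -4 + 2 \cdot 3 = -4 + 6 = 2$)
$x{\left(Q,f \right)} = - Q - \frac{Q f}{2}$ ($x{\left(Q,f \right)} = - \frac{2 Q + Q f}{2} = - Q - \frac{Q f}{2}$)
$\frac{x{\left(265,-269 \right)}}{-34004} = \frac{\frac{1}{2} \cdot 265 \left(-2 - -269\right)}{-34004} = \frac{1}{2} \cdot 265 \left(-2 + 269\right) \left(- \frac{1}{34004}\right) = \frac{1}{2} \cdot 265 \cdot 267 \left(- \frac{1}{34004}\right) = \frac{70755}{2} \left(- \frac{1}{34004}\right) = - \frac{70755}{68008}$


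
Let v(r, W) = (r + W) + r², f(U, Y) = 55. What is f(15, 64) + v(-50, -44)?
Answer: 2461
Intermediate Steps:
v(r, W) = W + r + r² (v(r, W) = (W + r) + r² = W + r + r²)
f(15, 64) + v(-50, -44) = 55 + (-44 - 50 + (-50)²) = 55 + (-44 - 50 + 2500) = 55 + 2406 = 2461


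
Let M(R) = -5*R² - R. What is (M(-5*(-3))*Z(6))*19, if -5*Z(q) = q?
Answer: 25992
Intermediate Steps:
Z(q) = -q/5
M(R) = -R - 5*R²
(M(-5*(-3))*Z(6))*19 = ((-(-5*(-3))*(1 + 5*(-5*(-3))))*(-⅕*6))*19 = (-1*15*(1 + 5*15)*(-6/5))*19 = (-1*15*(1 + 75)*(-6/5))*19 = (-1*15*76*(-6/5))*19 = -1140*(-6/5)*19 = 1368*19 = 25992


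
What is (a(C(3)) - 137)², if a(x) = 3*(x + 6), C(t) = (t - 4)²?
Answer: 13456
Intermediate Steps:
C(t) = (-4 + t)²
a(x) = 18 + 3*x (a(x) = 3*(6 + x) = 18 + 3*x)
(a(C(3)) - 137)² = ((18 + 3*(-4 + 3)²) - 137)² = ((18 + 3*(-1)²) - 137)² = ((18 + 3*1) - 137)² = ((18 + 3) - 137)² = (21 - 137)² = (-116)² = 13456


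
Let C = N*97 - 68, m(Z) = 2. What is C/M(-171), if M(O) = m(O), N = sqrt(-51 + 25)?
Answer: -34 + 97*I*sqrt(26)/2 ≈ -34.0 + 247.3*I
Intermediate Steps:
N = I*sqrt(26) (N = sqrt(-26) = I*sqrt(26) ≈ 5.099*I)
M(O) = 2
C = -68 + 97*I*sqrt(26) (C = (I*sqrt(26))*97 - 68 = 97*I*sqrt(26) - 68 = -68 + 97*I*sqrt(26) ≈ -68.0 + 494.6*I)
C/M(-171) = (-68 + 97*I*sqrt(26))/2 = (-68 + 97*I*sqrt(26))*(1/2) = -34 + 97*I*sqrt(26)/2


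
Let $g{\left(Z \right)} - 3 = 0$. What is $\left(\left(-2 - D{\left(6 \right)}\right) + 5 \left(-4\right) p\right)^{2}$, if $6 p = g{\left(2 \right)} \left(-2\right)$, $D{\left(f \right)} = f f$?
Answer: $324$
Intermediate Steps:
$D{\left(f \right)} = f^{2}$
$g{\left(Z \right)} = 3$ ($g{\left(Z \right)} = 3 + 0 = 3$)
$p = -1$ ($p = \frac{3 \left(-2\right)}{6} = \frac{1}{6} \left(-6\right) = -1$)
$\left(\left(-2 - D{\left(6 \right)}\right) + 5 \left(-4\right) p\right)^{2} = \left(\left(-2 - 6^{2}\right) + 5 \left(-4\right) \left(-1\right)\right)^{2} = \left(\left(-2 - 36\right) - -20\right)^{2} = \left(\left(-2 - 36\right) + 20\right)^{2} = \left(-38 + 20\right)^{2} = \left(-18\right)^{2} = 324$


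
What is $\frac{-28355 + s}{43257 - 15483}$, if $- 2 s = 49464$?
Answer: $- \frac{53087}{27774} \approx -1.9114$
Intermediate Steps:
$s = -24732$ ($s = \left(- \frac{1}{2}\right) 49464 = -24732$)
$\frac{-28355 + s}{43257 - 15483} = \frac{-28355 - 24732}{43257 - 15483} = - \frac{53087}{27774}$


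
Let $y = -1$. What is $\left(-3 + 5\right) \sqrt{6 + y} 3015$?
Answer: $6030 \sqrt{5} \approx 13483.0$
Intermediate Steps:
$\left(-3 + 5\right) \sqrt{6 + y} 3015 = \left(-3 + 5\right) \sqrt{6 - 1} \cdot 3015 = 2 \sqrt{5} \cdot 3015 = 6030 \sqrt{5}$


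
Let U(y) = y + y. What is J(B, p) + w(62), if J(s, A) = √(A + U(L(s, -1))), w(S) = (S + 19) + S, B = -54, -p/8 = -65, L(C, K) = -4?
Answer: 143 + 16*√2 ≈ 165.63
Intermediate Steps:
U(y) = 2*y
p = 520 (p = -8*(-65) = 520)
w(S) = 19 + 2*S (w(S) = (19 + S) + S = 19 + 2*S)
J(s, A) = √(-8 + A) (J(s, A) = √(A + 2*(-4)) = √(A - 8) = √(-8 + A))
J(B, p) + w(62) = √(-8 + 520) + (19 + 2*62) = √512 + (19 + 124) = 16*√2 + 143 = 143 + 16*√2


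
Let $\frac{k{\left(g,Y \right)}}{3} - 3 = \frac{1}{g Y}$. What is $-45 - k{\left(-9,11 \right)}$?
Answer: $- \frac{1781}{33} \approx -53.97$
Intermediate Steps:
$k{\left(g,Y \right)} = 9 + \frac{3}{Y g}$ ($k{\left(g,Y \right)} = 9 + \frac{3}{g Y} = 9 + \frac{3}{Y g}$)
$-45 - k{\left(-9,11 \right)} = -45 - \left(9 + \frac{3}{11 \left(-9\right)}\right) = -45 - \left(9 + 3 \cdot \frac{1}{11} \left(- \frac{1}{9}\right)\right) = -45 - \left(9 - \frac{1}{33}\right) = -45 - \frac{296}{33} = - \frac{1781}{33}$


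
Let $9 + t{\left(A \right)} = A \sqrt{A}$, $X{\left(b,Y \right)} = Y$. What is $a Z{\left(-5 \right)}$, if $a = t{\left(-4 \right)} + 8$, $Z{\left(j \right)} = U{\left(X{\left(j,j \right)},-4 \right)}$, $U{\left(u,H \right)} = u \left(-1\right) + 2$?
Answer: $-7 - 56 i \approx -7.0 - 56.0 i$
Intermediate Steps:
$U{\left(u,H \right)} = 2 - u$ ($U{\left(u,H \right)} = - u + 2 = 2 - u$)
$Z{\left(j \right)} = 2 - j$
$t{\left(A \right)} = -9 + A^{\frac{3}{2}}$ ($t{\left(A \right)} = -9 + A \sqrt{A} = -9 + A^{\frac{3}{2}}$)
$a = -1 - 8 i$ ($a = \left(-9 + \left(-4\right)^{\frac{3}{2}}\right) + 8 = \left(-9 - 8 i\right) + 8 = -1 - 8 i \approx -1.0 - 8.0 i$)
$a Z{\left(-5 \right)} = \left(-1 - 8 i\right) \left(2 - -5\right) = \left(-1 - 8 i\right) \left(2 + 5\right) = \left(-1 - 8 i\right) 7 = -7 - 56 i$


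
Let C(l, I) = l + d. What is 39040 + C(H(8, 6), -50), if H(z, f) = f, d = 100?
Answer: 39146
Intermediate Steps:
C(l, I) = 100 + l (C(l, I) = l + 100 = 100 + l)
39040 + C(H(8, 6), -50) = 39040 + (100 + 6) = 39040 + 106 = 39146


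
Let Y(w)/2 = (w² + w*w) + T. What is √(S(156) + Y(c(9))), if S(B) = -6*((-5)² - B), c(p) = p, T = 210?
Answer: 3*√170 ≈ 39.115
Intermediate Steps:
Y(w) = 420 + 4*w² (Y(w) = 2*((w² + w*w) + 210) = 2*((w² + w²) + 210) = 2*(2*w² + 210) = 2*(210 + 2*w²) = 420 + 4*w²)
S(B) = -150 + 6*B (S(B) = -6*(25 - B) = -150 + 6*B)
√(S(156) + Y(c(9))) = √((-150 + 6*156) + (420 + 4*9²)) = √((-150 + 936) + (420 + 4*81)) = √(786 + (420 + 324)) = √(786 + 744) = √1530 = 3*√170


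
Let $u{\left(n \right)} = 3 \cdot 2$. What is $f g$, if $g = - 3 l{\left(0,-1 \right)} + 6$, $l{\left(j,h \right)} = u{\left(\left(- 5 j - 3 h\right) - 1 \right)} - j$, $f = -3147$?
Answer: $37764$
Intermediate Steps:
$u{\left(n \right)} = 6$
$l{\left(j,h \right)} = 6 - j$
$g = -12$ ($g = - 3 \left(6 - 0\right) + 6 = - 3 \left(6 + 0\right) + 6 = \left(-3\right) 6 + 6 = -18 + 6 = -12$)
$f g = \left(-3147\right) \left(-12\right) = 37764$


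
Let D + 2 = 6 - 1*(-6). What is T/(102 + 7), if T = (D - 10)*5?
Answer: 0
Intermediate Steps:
D = 10 (D = -2 + (6 - 1*(-6)) = -2 + (6 + 6) = -2 + 12 = 10)
T = 0 (T = (10 - 10)*5 = 0*5 = 0)
T/(102 + 7) = 0/(102 + 7) = 0/109 = 0*(1/109) = 0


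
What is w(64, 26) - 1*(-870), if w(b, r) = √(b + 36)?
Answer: 880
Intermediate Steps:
w(b, r) = √(36 + b)
w(64, 26) - 1*(-870) = √(36 + 64) - 1*(-870) = √100 + 870 = 10 + 870 = 880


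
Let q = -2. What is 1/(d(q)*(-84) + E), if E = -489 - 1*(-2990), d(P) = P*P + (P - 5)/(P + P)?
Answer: 1/2018 ≈ 0.00049554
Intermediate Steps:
d(P) = P**2 + (-5 + P)/(2*P) (d(P) = P**2 + (-5 + P)/((2*P)) = P**2 + (-5 + P)*(1/(2*P)) = P**2 + (-5 + P)/(2*P))
E = 2501 (E = -489 + 2990 = 2501)
1/(d(q)*(-84) + E) = 1/(((1/2)*(-5 - 2 + 2*(-2)**3)/(-2))*(-84) + 2501) = 1/(((1/2)*(-1/2)*(-5 - 2 + 2*(-8)))*(-84) + 2501) = 1/(((1/2)*(-1/2)*(-5 - 2 - 16))*(-84) + 2501) = 1/(((1/2)*(-1/2)*(-23))*(-84) + 2501) = 1/((23/4)*(-84) + 2501) = 1/(-483 + 2501) = 1/2018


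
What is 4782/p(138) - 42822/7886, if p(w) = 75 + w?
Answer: 4764961/279953 ≈ 17.021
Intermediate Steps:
4782/p(138) - 42822/7886 = 4782/(75 + 138) - 42822/7886 = 4782/213 - 42822*1/7886 = 4782*(1/213) - 21411/3943 = 1594/71 - 21411/3943 = 4764961/279953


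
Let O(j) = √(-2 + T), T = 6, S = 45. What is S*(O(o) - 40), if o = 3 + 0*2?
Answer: -1710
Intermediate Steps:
o = 3 (o = 3 + 0 = 3)
O(j) = 2 (O(j) = √(-2 + 6) = √4 = 2)
S*(O(o) - 40) = 45*(2 - 40) = 45*(-38) = -1710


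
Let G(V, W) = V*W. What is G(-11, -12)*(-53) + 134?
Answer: -6862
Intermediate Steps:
G(-11, -12)*(-53) + 134 = -11*(-12)*(-53) + 134 = 132*(-53) + 134 = -6996 + 134 = -6862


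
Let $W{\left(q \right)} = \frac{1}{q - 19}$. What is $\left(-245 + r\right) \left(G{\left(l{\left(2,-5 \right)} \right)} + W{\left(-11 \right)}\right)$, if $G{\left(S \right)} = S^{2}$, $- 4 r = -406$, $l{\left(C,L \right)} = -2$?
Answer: $- \frac{34153}{60} \approx -569.22$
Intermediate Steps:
$W{\left(q \right)} = \frac{1}{-19 + q}$
$r = \frac{203}{2}$ ($r = \left(- \frac{1}{4}\right) \left(-406\right) = \frac{203}{2} \approx 101.5$)
$\left(-245 + r\right) \left(G{\left(l{\left(2,-5 \right)} \right)} + W{\left(-11 \right)}\right) = \left(-245 + \frac{203}{2}\right) \left(\left(-2\right)^{2} + \frac{1}{-19 - 11}\right) = - \frac{287 \left(4 + \frac{1}{-30}\right)}{2} = - \frac{287 \left(4 - \frac{1}{30}\right)}{2} = \left(- \frac{287}{2}\right) \frac{119}{30} = - \frac{34153}{60}$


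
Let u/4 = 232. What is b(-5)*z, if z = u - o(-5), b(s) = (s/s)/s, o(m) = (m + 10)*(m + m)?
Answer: -978/5 ≈ -195.60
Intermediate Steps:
u = 928 (u = 4*232 = 928)
o(m) = 2*m*(10 + m) (o(m) = (10 + m)*(2*m) = 2*m*(10 + m))
b(s) = 1/s
z = 978 (z = 928 - 2*(-5)*(10 - 5) = 928 - 2*(-5)*5 = 928 - 1*(-50) = 928 + 50 = 978)
b(-5)*z = 978/(-5) = -⅕*978 = -978/5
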